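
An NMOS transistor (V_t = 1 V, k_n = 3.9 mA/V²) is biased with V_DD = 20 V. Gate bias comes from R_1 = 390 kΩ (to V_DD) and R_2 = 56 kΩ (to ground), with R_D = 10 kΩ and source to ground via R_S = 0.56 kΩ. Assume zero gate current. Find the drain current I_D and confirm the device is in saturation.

V_G = V_DD·R_2/(R_1+R_2) = 20×56/446 = 2.51 V.
Assume saturation: I_D = (k_n/2)(V_GS − V_t)² with V_GS = V_G − I_D·R_S = 2.51 − 0.56·I_D.
Substituting gives 0.612·I_D² − 4.3·I_D + 4.45 = 0, with roots I_D = 1.26 or 5.77 mA.
The root I_D = 5.77 mA gives V_GS = -0.72 V ≤ V_t, so take I_D = 1.26 mA.
Then V_GS = 1.8 V and V_DS = V_DD − I_D(R_D+R_S) = 20 − 1.26×10.6 = 6.67 V.
Saturation requires V_DS ≥ V_GS − V_t = 0.804 V; 6.67 ≥ 0.804 ✓.

I_D ≈ 1.3 mA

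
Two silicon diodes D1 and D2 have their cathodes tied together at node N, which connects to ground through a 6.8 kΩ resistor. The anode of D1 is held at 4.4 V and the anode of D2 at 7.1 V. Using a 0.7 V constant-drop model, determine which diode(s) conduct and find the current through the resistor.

Only D2 conducts; I_R ≈ 0.94 mA

Assume both conduct. Then node N would need to be at both 4.4−0.7 = 3.7 V and 7.1−0.7 = 6.4 V, which is impossible.
Assume only D2 conducts: V_N = 7.1 − 0.7 = 6.4 V, so I_R = 6.4/6.8 = 0.941 mA.
Check D1: its anode-to-cathode voltage is 4.4 − 6.4 = -2 V < 0.7 V, so it is off. The assumption is consistent.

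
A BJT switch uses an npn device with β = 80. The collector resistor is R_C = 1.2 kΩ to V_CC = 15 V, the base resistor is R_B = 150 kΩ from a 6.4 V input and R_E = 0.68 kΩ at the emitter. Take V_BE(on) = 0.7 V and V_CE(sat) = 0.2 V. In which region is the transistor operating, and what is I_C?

active; I_C ≈ 2.2 mA

Assume active. Base-emitter loop: I_B = (V_BB − V_BE)/(R_B + (β+1)R_E) = (6.4 − 0.7)/(150 + 81×0.68) = 0.0278 mA.
I_C = β·I_B = 80×0.0278 = 2.22 mA.
V_CE = V_CC − I_C·R_C − I_E·R_E = 15 − 2.22×1.2 − 2.25×0.68 = 10.8 V > V_CE(sat), so the active-region assumption holds.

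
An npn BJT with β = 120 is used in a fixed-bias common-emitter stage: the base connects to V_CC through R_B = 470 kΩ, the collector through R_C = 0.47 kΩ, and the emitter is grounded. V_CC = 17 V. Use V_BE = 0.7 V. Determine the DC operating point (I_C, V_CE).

Base loop: V_CC = I_B·R_B + V_BE, so I_B = (17 − 0.7)/470 kΩ = 0.0347 mA.
In the active region I_C = β·I_B = 120 × 0.0347 = 4.16 mA.
Collector loop: V_CE = V_CC − I_C·R_C = 17 − 4.16×0.47 = 15 V.
Since V_CE = 15 V > V_CE(sat) ≈ 0.2 V, the transistor is in the active region as assumed.

I_C ≈ 4.2 mA, V_CE ≈ 15 V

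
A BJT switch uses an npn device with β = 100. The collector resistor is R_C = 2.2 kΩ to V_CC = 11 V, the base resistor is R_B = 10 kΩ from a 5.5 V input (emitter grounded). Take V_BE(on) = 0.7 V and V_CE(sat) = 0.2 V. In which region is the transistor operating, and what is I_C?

Assume active: I_B = (5.5 − 0.7)/10 = 0.48 mA, giving I_C = β·I_B = 48 mA.
But then V_CE = 11 − 48×2.2 = -94.6 V < V_CE(sat) = 0.2 V — impossible in the active region.
So the transistor is saturated. With V_CE = 0.2 V, I_C = (V_CC − 0.2)/R_C = 10.8/2.2 = 4.91 mA.
Check: β·I_B = 48 mA > I_C = 4.91 mA, confirming saturation.

saturation; I_C ≈ 4.9 mA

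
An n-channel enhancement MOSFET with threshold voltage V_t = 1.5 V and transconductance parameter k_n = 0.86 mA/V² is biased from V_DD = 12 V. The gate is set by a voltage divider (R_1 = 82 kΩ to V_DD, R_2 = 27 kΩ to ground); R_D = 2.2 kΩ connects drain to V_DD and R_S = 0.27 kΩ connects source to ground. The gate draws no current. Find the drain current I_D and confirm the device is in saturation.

I_D ≈ 0.71 mA

V_G = V_DD·R_2/(R_1+R_2) = 12×27/109 = 2.97 V.
Assume saturation: I_D = (k_n/2)(V_GS − V_t)² with V_GS = V_G − I_D·R_S = 2.97 − 0.27·I_D.
Substituting gives 0.0313·I_D² − 1.34·I_D + 0.932 = 0, with roots I_D = 0.706 or 42.1 mA.
The root I_D = 42.1 mA gives V_GS = -8.4 V ≤ V_t, so take I_D = 0.706 mA.
Then V_GS = 2.78 V and V_DS = V_DD − I_D(R_D+R_S) = 12 − 0.706×2.47 = 10.3 V.
Saturation requires V_DS ≥ V_GS − V_t = 1.28 V; 10.3 ≥ 1.28 ✓.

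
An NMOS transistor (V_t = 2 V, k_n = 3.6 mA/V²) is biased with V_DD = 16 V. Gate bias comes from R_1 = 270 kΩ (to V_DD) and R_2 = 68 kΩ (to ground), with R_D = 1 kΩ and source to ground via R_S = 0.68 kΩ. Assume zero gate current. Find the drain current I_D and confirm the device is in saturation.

I_D ≈ 0.81 mA

V_G = V_DD·R_2/(R_1+R_2) = 16×68/338 = 3.22 V.
Assume saturation: I_D = (k_n/2)(V_GS − V_t)² with V_GS = V_G − I_D·R_S = 3.22 − 0.68·I_D.
Substituting gives 0.832·I_D² − 3.98·I_D + 2.67 = 0, with roots I_D = 0.808 or 3.98 mA.
The root I_D = 3.98 mA gives V_GS = 0.513 V ≤ V_t, so take I_D = 0.808 mA.
Then V_GS = 2.67 V and V_DS = V_DD − I_D(R_D+R_S) = 16 − 0.808×1.68 = 14.6 V.
Saturation requires V_DS ≥ V_GS − V_t = 0.67 V; 14.6 ≥ 0.67 ✓.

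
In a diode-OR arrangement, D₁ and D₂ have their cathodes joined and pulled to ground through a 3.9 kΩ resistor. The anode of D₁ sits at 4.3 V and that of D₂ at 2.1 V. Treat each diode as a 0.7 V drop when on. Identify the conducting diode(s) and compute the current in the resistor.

Only D₁ conducts; I_R ≈ 0.92 mA

Assume both conduct. Then node N would need to be at both 4.3−0.7 = 3.6 V and 2.1−0.7 = 1.4 V, which is impossible.
Assume only D₁ conducts: V_N = 4.3 − 0.7 = 3.6 V, so I_R = 3.6/3.9 = 0.923 mA.
Check D₂: its anode-to-cathode voltage is 2.1 − 3.6 = -1.5 V < 0.7 V, so it is off. The assumption is consistent.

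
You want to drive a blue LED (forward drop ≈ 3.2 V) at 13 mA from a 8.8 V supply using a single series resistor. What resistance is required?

The resistor drops V_S − V_D = 8.8 − 3.2 = 5.6 V at 13 mA.
R = 5.6 V / 13 mA = 0.431 kΩ.

R ≈ 0.43 kΩ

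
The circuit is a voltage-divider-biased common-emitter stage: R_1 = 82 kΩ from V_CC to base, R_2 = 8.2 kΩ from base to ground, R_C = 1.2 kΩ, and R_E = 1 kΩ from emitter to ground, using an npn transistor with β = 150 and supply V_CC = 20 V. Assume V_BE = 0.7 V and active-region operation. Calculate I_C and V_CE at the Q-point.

I_C ≈ 1.1 mA, V_CE ≈ 18 V

Thevenize the base divider: V_Th = V_CC·R_2/(R_1+R_2) = 20×8.2/90.2 = 1.82 V, R_Th = R_1‖R_2 = 7.45 kΩ.
Base-emitter loop: V_Th = I_B·R_Th + V_BE + (β+1)I_B·R_E, so I_B = (1.82 − 0.7) / (7.45 + 151×1) = 0.00706 mA.
I_C = β·I_B = 150×0.00706 = 1.06 mA, and I_E = (β+1)I_B = 1.07 mA.
V_CE = V_CC − I_C·R_C − I_E·R_E = 20 − 1.06×1.2 − 1.07×1 = 17.7 V.
V_CE = 17.7 V > 0.2 V confirms active-region operation.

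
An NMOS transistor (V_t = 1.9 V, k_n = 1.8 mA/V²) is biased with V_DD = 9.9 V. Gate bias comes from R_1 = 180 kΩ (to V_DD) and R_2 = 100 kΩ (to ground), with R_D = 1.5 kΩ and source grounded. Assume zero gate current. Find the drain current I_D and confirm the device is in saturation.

V_G = V_DD·R_2/(R_1+R_2) = 9.9×100/280 = 3.54 V. With the source grounded, V_GS = V_G = 3.54 V.
Assume saturation: I_D = (k_n/2)(V_GS − V_t)² = (1.8/2)×(3.54 − 1.9)² = 0.9×1.64² = 2.41 mA.
V_DS = V_DD − I_D·R_D = 9.9 − 2.41×1.5 = 6.29 V.
Saturation requires V_DS ≥ V_GS − V_t = 1.64 V; 6.29 ≥ 1.64 ✓.

I_D ≈ 2.4 mA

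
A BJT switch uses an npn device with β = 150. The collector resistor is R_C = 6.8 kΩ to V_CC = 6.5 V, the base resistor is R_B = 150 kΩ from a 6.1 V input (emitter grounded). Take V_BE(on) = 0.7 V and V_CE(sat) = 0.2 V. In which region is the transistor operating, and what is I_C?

saturation; I_C ≈ 0.93 mA

Assume active: I_B = (6.1 − 0.7)/150 = 0.036 mA, giving I_C = β·I_B = 5.4 mA.
But then V_CE = 6.5 − 5.4×6.8 = -30.2 V < V_CE(sat) = 0.2 V — impossible in the active region.
So the transistor is saturated. With V_CE = 0.2 V, I_C = (V_CC − 0.2)/R_C = 6.3/6.8 = 0.926 mA.
Check: β·I_B = 5.4 mA > I_C = 0.926 mA, confirming saturation.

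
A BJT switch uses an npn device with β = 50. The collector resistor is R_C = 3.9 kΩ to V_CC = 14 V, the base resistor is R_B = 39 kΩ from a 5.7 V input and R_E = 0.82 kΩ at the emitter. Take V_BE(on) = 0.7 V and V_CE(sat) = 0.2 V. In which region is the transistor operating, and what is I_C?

Assume active: I_B = (5.7 − 0.7)/(39 + 51×0.82) = 0.0619 mA, I_C = β·I_B = 3.09 mA.
Then V_CE = 14 − 3.09×3.9 − 3.16×0.82 = -0.651 V < 0.2 V — the active assumption fails.
Re-solve with V_CE = 0.2 V. KCL at the emitter: V_E/R_E = (V_BB−0.7−V_E)/R_B + (V_CC−0.2−V_E)/R_C, giving V_E = 2.44 V.
I_C = (V_CC − 0.2 − V_E)/R_C = (13.8 − 2.44)/3.9 = 2.91 mA.
Check: I_B = (5 − 2.44)/39 = 0.0656 mA, and β·I_B = 3.28 mA > I_C, confirming saturation.

saturation; I_C ≈ 2.9 mA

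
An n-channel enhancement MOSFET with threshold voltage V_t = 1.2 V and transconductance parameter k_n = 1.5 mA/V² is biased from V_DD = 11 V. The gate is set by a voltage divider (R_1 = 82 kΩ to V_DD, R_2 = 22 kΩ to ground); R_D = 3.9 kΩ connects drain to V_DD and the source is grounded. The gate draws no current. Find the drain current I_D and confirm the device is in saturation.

I_D ≈ 0.95 mA

V_G = V_DD·R_2/(R_1+R_2) = 11×22/104 = 2.33 V. With the source grounded, V_GS = V_G = 2.33 V.
Assume saturation: I_D = (k_n/2)(V_GS − V_t)² = (1.5/2)×(2.33 − 1.2)² = 0.75×1.13² = 0.952 mA.
V_DS = V_DD − I_D·R_D = 11 − 0.952×3.9 = 7.29 V.
Saturation requires V_DS ≥ V_GS − V_t = 1.13 V; 7.29 ≥ 1.13 ✓.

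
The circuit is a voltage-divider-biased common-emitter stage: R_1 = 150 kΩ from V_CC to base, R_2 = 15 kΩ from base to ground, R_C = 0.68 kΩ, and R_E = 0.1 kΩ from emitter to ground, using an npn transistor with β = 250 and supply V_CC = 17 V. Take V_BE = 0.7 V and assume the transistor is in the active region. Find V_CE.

Thevenize the base divider: V_Th = V_CC·R_2/(R_1+R_2) = 17×15/165 = 1.55 V, R_Th = R_1‖R_2 = 13.6 kΩ.
Base-emitter loop: V_Th = I_B·R_Th + V_BE + (β+1)I_B·R_E, so I_B = (1.55 − 0.7) / (13.6 + 251×0.1) = 0.0218 mA.
I_C = β·I_B = 250×0.0218 = 5.46 mA, and I_E = (β+1)I_B = 5.48 mA.
V_CE = V_CC − I_C·R_C − I_E·R_E = 17 − 5.46×0.68 − 5.48×0.1 = 12.7 V.
V_CE = 12.7 V > 0.2 V confirms active-region operation.

V_CE ≈ 13 V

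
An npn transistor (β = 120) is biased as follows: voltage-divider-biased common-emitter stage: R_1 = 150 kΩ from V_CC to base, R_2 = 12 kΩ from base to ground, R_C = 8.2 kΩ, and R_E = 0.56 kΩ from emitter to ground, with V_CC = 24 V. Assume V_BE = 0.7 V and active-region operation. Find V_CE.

V_CE ≈ 9.6 V

Thevenize the base divider: V_Th = V_CC·R_2/(R_1+R_2) = 24×12/162 = 1.78 V, R_Th = R_1‖R_2 = 11.1 kΩ.
Base-emitter loop: V_Th = I_B·R_Th + V_BE + (β+1)I_B·R_E, so I_B = (1.78 − 0.7) / (11.1 + 121×0.56) = 0.0137 mA.
I_C = β·I_B = 120×0.0137 = 1.64 mA, and I_E = (β+1)I_B = 1.65 mA.
V_CE = V_CC − I_C·R_C − I_E·R_E = 24 − 1.64×8.2 − 1.65×0.56 = 9.63 V.
V_CE = 9.63 V > 0.2 V confirms active-region operation.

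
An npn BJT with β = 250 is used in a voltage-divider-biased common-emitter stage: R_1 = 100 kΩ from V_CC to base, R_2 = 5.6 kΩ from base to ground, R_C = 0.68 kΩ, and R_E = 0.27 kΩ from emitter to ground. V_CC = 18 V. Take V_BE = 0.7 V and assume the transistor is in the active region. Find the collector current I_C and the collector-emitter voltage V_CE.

I_C ≈ 0.87 mA, V_CE ≈ 17 V

Thevenize the base divider: V_Th = V_CC·R_2/(R_1+R_2) = 18×5.6/106 = 0.955 V, R_Th = R_1‖R_2 = 5.3 kΩ.
Base-emitter loop: V_Th = I_B·R_Th + V_BE + (β+1)I_B·R_E, so I_B = (0.955 − 0.7) / (5.3 + 251×0.27) = 0.00348 mA.
I_C = β·I_B = 250×0.00348 = 0.871 mA, and I_E = (β+1)I_B = 0.874 mA.
V_CE = V_CC − I_C·R_C − I_E·R_E = 18 − 0.871×0.68 − 0.874×0.27 = 17.2 V.
V_CE = 17.2 V > 0.2 V confirms active-region operation.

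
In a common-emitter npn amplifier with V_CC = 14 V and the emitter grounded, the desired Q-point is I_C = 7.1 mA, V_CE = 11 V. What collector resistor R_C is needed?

R_C ≈ 0.42 kΩ

Collector loop: V_CC = I_C·R_C + V_CE.
R_C = (V_CC − V_CE)/I_C = (14 − 11)/7.1 = 0.423 kΩ.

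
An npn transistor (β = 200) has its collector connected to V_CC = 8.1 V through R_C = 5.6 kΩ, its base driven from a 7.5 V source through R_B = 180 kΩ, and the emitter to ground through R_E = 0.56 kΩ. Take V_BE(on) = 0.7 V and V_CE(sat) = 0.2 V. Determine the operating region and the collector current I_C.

saturation; I_C ≈ 1.3 mA

Assume active: I_B = (7.5 − 0.7)/(180 + 201×0.56) = 0.0232 mA, I_C = β·I_B = 4.65 mA.
Then V_CE = 8.1 − 4.65×5.6 − 4.67×0.56 = -20.5 V < 0.2 V — the active assumption fails.
Re-solve with V_CE = 0.2 V. KCL at the emitter: V_E/R_E = (V_BB−0.7−V_E)/R_B + (V_CC−0.2−V_E)/R_C, giving V_E = 0.735 V.
I_C = (V_CC − 0.2 − V_E)/R_C = (7.9 − 0.735)/5.6 = 1.28 mA.
Check: I_B = (6.8 − 0.735)/180 = 0.0337 mA, and β·I_B = 6.74 mA > I_C, confirming saturation.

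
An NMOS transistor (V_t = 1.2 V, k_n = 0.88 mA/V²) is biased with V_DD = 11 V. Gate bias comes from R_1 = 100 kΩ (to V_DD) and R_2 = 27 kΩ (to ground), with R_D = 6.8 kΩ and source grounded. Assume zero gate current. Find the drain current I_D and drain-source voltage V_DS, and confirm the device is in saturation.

V_G = V_DD·R_2/(R_1+R_2) = 11×27/127 = 2.34 V. With the source grounded, V_GS = V_G = 2.34 V.
Assume saturation: I_D = (k_n/2)(V_GS − V_t)² = (0.88/2)×(2.34 − 1.2)² = 0.44×1.14² = 0.57 mA.
V_DS = V_DD − I_D·R_D = 11 − 0.57×6.8 = 7.12 V.
Saturation requires V_DS ≥ V_GS − V_t = 1.14 V; 7.12 ≥ 1.14 ✓.

I_D ≈ 0.57 mA, V_DS ≈ 7.1 V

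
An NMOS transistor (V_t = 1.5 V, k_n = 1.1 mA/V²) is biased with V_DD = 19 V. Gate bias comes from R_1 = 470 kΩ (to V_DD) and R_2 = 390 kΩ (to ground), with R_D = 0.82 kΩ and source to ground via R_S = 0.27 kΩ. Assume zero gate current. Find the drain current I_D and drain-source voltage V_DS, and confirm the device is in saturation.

V_G = V_DD·R_2/(R_1+R_2) = 19×390/860 = 8.62 V.
Assume saturation: I_D = (k_n/2)(V_GS − V_t)² with V_GS = V_G − I_D·R_S = 8.62 − 0.27·I_D.
Substituting gives 0.0401·I_D² − 3.11·I_D + 27.9 = 0, with roots I_D = 10.3 or 67.3 mA.
The root I_D = 67.3 mA gives V_GS = -9.56 V ≤ V_t, so take I_D = 10.3 mA.
Then V_GS = 5.83 V and V_DS = V_DD − I_D(R_D+R_S) = 19 − 10.3×1.09 = 7.76 V.
Saturation requires V_DS ≥ V_GS − V_t = 4.33 V; 7.76 ≥ 4.33 ✓.

I_D ≈ 10 mA, V_DS ≈ 7.8 V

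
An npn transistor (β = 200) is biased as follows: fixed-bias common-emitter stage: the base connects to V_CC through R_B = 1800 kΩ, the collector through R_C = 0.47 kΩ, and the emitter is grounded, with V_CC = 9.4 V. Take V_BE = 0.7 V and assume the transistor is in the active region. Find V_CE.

Base loop: V_CC = I_B·R_B + V_BE, so I_B = (9.4 − 0.7)/1800 kΩ = 0.00483 mA.
In the active region I_C = β·I_B = 200 × 0.00483 = 0.967 mA.
Collector loop: V_CE = V_CC − I_C·R_C = 9.4 − 0.967×0.47 = 8.95 V.
Since V_CE = 8.95 V > V_CE(sat) ≈ 0.2 V, the transistor is in the active region as assumed.

V_CE ≈ 8.9 V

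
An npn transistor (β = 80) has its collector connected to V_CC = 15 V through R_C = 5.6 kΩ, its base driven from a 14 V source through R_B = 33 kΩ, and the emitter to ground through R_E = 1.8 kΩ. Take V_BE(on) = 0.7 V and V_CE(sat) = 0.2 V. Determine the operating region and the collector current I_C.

Assume active: I_B = (14 − 0.7)/(33 + 81×1.8) = 0.0744 mA, I_C = β·I_B = 5.95 mA.
Then V_CE = 15 − 5.95×5.6 − 6.03×1.8 = -29.2 V < 0.2 V — the active assumption fails.
Re-solve with V_CE = 0.2 V. KCL at the emitter: V_E/R_E = (V_BB−0.7−V_E)/R_B + (V_CC−0.2−V_E)/R_C, giving V_E = 3.98 V.
I_C = (V_CC − 0.2 − V_E)/R_C = (14.8 − 3.98)/5.6 = 1.93 mA.
Check: I_B = (13.3 − 3.98)/33 = 0.282 mA, and β·I_B = 22.6 mA > I_C, confirming saturation.

saturation; I_C ≈ 1.9 mA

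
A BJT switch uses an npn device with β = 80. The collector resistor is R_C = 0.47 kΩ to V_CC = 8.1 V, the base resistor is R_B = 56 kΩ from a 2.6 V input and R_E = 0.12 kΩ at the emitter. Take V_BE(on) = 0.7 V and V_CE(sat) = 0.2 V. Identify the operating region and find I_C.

Assume active. Base-emitter loop: I_B = (V_BB − V_BE)/(R_B + (β+1)R_E) = (2.6 − 0.7)/(56 + 81×0.12) = 0.0289 mA.
I_C = β·I_B = 80×0.0289 = 2.31 mA.
V_CE = V_CC − I_C·R_C − I_E·R_E = 8.1 − 2.31×0.47 − 2.34×0.12 = 6.73 V > V_CE(sat), so the active-region assumption holds.

active; I_C ≈ 2.3 mA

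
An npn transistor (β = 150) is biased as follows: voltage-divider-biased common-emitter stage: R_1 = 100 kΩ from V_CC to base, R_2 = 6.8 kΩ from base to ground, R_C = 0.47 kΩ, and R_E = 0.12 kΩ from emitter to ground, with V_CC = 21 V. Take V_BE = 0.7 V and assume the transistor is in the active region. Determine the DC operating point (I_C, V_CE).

I_C ≈ 3.9 mA, V_CE ≈ 19 V

Thevenize the base divider: V_Th = V_CC·R_2/(R_1+R_2) = 21×6.8/107 = 1.34 V, R_Th = R_1‖R_2 = 6.37 kΩ.
Base-emitter loop: V_Th = I_B·R_Th + V_BE + (β+1)I_B·R_E, so I_B = (1.34 − 0.7) / (6.37 + 151×0.12) = 0.026 mA.
I_C = β·I_B = 150×0.026 = 3.9 mA, and I_E = (β+1)I_B = 3.93 mA.
V_CE = V_CC − I_C·R_C − I_E·R_E = 21 − 3.9×0.47 − 3.93×0.12 = 18.7 V.
V_CE = 18.7 V > 0.2 V confirms active-region operation.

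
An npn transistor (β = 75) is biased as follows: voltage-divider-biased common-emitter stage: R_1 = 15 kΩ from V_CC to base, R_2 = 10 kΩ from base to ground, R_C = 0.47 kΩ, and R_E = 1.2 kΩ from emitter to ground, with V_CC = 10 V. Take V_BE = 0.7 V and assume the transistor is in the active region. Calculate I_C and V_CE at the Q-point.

Thevenize the base divider: V_Th = V_CC·R_2/(R_1+R_2) = 10×10/25 = 4 V, R_Th = R_1‖R_2 = 6 kΩ.
Base-emitter loop: V_Th = I_B·R_Th + V_BE + (β+1)I_B·R_E, so I_B = (4 − 0.7) / (6 + 76×1.2) = 0.034 mA.
I_C = β·I_B = 75×0.034 = 2.55 mA, and I_E = (β+1)I_B = 2.58 mA.
V_CE = V_CC − I_C·R_C − I_E·R_E = 10 − 2.55×0.47 − 2.58×1.2 = 5.71 V.
V_CE = 5.71 V > 0.2 V confirms active-region operation.

I_C ≈ 2.5 mA, V_CE ≈ 5.7 V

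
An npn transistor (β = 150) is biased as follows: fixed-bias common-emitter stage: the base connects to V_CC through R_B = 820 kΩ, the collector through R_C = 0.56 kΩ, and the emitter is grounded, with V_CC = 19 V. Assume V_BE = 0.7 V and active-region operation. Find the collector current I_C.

Base loop: V_CC = I_B·R_B + V_BE, so I_B = (19 − 0.7)/820 kΩ = 0.0223 mA.
In the active region I_C = β·I_B = 150 × 0.0223 = 3.35 mA.
Collector loop: V_CE = V_CC − I_C·R_C = 19 − 3.35×0.56 = 17.1 V.
Since V_CE = 17.1 V > V_CE(sat) ≈ 0.2 V, the transistor is in the active region as assumed.

I_C ≈ 3.3 mA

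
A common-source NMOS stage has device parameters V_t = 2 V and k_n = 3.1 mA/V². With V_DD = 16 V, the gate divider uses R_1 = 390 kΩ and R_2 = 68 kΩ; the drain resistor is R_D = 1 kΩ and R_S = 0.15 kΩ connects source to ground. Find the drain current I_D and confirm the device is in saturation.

V_G = V_DD·R_2/(R_1+R_2) = 16×68/458 = 2.38 V.
Assume saturation: I_D = (k_n/2)(V_GS − V_t)² with V_GS = V_G − I_D·R_S = 2.38 − 0.15·I_D.
Substituting gives 0.0349·I_D² − 1.17·I_D + 0.219 = 0, with roots I_D = 0.187 or 33.5 mA.
The root I_D = 33.5 mA gives V_GS = -2.65 V ≤ V_t, so take I_D = 0.187 mA.
Then V_GS = 2.35 V and V_DS = V_DD − I_D(R_D+R_S) = 16 − 0.187×1.15 = 15.8 V.
Saturation requires V_DS ≥ V_GS − V_t = 0.347 V; 15.8 ≥ 0.347 ✓.

I_D ≈ 0.19 mA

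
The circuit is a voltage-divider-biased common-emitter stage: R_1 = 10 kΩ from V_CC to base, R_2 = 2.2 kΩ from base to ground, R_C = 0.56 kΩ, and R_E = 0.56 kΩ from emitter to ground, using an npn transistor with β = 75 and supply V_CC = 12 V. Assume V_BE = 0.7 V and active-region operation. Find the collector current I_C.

I_C ≈ 2.5 mA

Thevenize the base divider: V_Th = V_CC·R_2/(R_1+R_2) = 12×2.2/12.2 = 2.16 V, R_Th = R_1‖R_2 = 1.8 kΩ.
Base-emitter loop: V_Th = I_B·R_Th + V_BE + (β+1)I_B·R_E, so I_B = (2.16 − 0.7) / (1.8 + 76×0.56) = 0.033 mA.
I_C = β·I_B = 75×0.033 = 2.47 mA, and I_E = (β+1)I_B = 2.51 mA.
V_CE = V_CC − I_C·R_C − I_E·R_E = 12 − 2.47×0.56 − 2.51×0.56 = 9.21 V.
V_CE = 9.21 V > 0.2 V confirms active-region operation.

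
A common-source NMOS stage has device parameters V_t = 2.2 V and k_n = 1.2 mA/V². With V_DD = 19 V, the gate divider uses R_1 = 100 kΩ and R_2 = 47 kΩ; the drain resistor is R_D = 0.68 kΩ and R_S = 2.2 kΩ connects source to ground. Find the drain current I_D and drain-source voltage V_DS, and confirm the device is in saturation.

I_D ≈ 1.1 mA, V_DS ≈ 16 V

V_G = V_DD·R_2/(R_1+R_2) = 19×47/147 = 6.07 V.
Assume saturation: I_D = (k_n/2)(V_GS − V_t)² with V_GS = V_G − I_D·R_S = 6.07 − 2.2·I_D.
Substituting gives 2.9·I_D² − 11.2·I_D + 9.01 = 0, with roots I_D = 1.14 or 2.73 mA.
The root I_D = 2.73 mA gives V_GS = 0.0665 V ≤ V_t, so take I_D = 1.14 mA.
Then V_GS = 3.58 V and V_DS = V_DD − I_D(R_D+R_S) = 19 − 1.14×2.88 = 15.7 V.
Saturation requires V_DS ≥ V_GS − V_t = 1.38 V; 15.7 ≥ 1.38 ✓.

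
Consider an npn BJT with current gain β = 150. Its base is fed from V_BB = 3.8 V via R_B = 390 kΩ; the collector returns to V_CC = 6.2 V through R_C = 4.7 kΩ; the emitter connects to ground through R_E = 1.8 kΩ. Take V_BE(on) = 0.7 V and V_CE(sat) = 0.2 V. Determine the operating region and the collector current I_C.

Assume active. Base-emitter loop: I_B = (V_BB − V_BE)/(R_B + (β+1)R_E) = (3.8 − 0.7)/(390 + 151×1.8) = 0.00468 mA.
I_C = β·I_B = 150×0.00468 = 0.703 mA.
V_CE = V_CC − I_C·R_C − I_E·R_E = 6.2 − 0.703×4.7 − 0.707×1.8 = 1.62 V > V_CE(sat), so the active-region assumption holds.

active; I_C ≈ 0.7 mA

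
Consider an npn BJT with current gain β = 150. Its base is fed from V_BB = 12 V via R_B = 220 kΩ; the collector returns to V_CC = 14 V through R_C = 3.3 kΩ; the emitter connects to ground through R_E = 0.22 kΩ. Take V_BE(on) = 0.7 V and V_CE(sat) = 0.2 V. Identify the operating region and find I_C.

Assume active: I_B = (12 − 0.7)/(220 + 151×0.22) = 0.0446 mA, I_C = β·I_B = 6.69 mA.
Then V_CE = 14 − 6.69×3.3 − 6.74×0.22 = -9.57 V < 0.2 V — the active assumption fails.
Re-solve with V_CE = 0.2 V. KCL at the emitter: V_E/R_E = (V_BB−0.7−V_E)/R_B + (V_CC−0.2−V_E)/R_C, giving V_E = 0.872 V.
I_C = (V_CC − 0.2 − V_E)/R_C = (13.8 − 0.872)/3.3 = 3.92 mA.
Check: I_B = (11.3 − 0.872)/220 = 0.0474 mA, and β·I_B = 7.11 mA > I_C, confirming saturation.

saturation; I_C ≈ 3.9 mA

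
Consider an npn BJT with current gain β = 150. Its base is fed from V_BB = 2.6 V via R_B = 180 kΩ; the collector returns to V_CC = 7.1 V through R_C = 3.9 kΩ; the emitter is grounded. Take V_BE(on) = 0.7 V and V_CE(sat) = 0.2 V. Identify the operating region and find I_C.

active; I_C ≈ 1.6 mA

Assume active. Base-emitter loop: I_B = (V_BB − V_BE)/R_B = (2.6 − 0.7)/180 = 0.0106 mA.
I_C = β·I_B = 150×0.0106 = 1.58 mA.
V_CE = V_CC − I_C·R_C = 7.1 − 1.58×3.9 = 0.925 V > V_CE(sat), so the active-region assumption holds.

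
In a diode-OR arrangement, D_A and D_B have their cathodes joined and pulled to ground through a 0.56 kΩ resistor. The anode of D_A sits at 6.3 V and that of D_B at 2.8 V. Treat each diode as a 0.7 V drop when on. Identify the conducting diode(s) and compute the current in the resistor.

Only D_A conducts; I_R ≈ 10 mA

Assume both conduct. Then node N would need to be at both 6.3−0.7 = 5.6 V and 2.8−0.7 = 2.1 V, which is impossible.
Assume only D_A conducts: V_N = 6.3 − 0.7 = 5.6 V, so I_R = 5.6/0.56 = 10 mA.
Check D_B: its anode-to-cathode voltage is 2.8 − 5.6 = -2.8 V < 0.7 V, so it is off. The assumption is consistent.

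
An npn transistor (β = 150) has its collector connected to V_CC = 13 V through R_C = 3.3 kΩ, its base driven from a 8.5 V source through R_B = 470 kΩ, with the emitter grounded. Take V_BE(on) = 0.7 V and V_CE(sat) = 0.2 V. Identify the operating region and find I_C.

active; I_C ≈ 2.5 mA

Assume active. Base-emitter loop: I_B = (V_BB − V_BE)/R_B = (8.5 − 0.7)/470 = 0.0166 mA.
I_C = β·I_B = 150×0.0166 = 2.49 mA.
V_CE = V_CC − I_C·R_C = 13 − 2.49×3.3 = 4.79 V > V_CE(sat), so the active-region assumption holds.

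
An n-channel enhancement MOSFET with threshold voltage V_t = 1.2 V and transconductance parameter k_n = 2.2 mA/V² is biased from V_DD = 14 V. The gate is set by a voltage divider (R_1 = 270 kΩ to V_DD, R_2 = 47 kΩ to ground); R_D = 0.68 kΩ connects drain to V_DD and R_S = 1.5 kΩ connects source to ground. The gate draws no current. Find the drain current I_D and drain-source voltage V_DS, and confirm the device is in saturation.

I_D ≈ 0.26 mA, V_DS ≈ 13 V

V_G = V_DD·R_2/(R_1+R_2) = 14×47/317 = 2.08 V.
Assume saturation: I_D = (k_n/2)(V_GS − V_t)² with V_GS = V_G − I_D·R_S = 2.08 − 1.5·I_D.
Substituting gives 2.48·I_D² − 3.89·I_D + 0.844 = 0, with roots I_D = 0.26 or 1.31 mA.
The root I_D = 1.31 mA gives V_GS = 0.108 V ≤ V_t, so take I_D = 0.26 mA.
Then V_GS = 1.69 V and V_DS = V_DD − I_D(R_D+R_S) = 14 − 0.26×2.18 = 13.4 V.
Saturation requires V_DS ≥ V_GS − V_t = 0.486 V; 13.4 ≥ 0.486 ✓.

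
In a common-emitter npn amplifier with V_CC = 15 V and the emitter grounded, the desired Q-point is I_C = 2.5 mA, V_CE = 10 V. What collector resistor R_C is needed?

R_C ≈ 2 kΩ

Collector loop: V_CC = I_C·R_C + V_CE.
R_C = (V_CC − V_CE)/I_C = (15 − 10)/2.5 = 2 kΩ.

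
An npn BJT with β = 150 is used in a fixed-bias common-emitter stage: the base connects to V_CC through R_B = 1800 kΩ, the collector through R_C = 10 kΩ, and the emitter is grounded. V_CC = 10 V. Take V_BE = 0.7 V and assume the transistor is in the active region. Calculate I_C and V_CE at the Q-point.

Base loop: V_CC = I_B·R_B + V_BE, so I_B = (10 − 0.7)/1800 kΩ = 0.00517 mA.
In the active region I_C = β·I_B = 150 × 0.00517 = 0.775 mA.
Collector loop: V_CE = V_CC − I_C·R_C = 10 − 0.775×10 = 2.25 V.
Since V_CE = 2.25 V > V_CE(sat) ≈ 0.2 V, the transistor is in the active region as assumed.

I_C ≈ 0.78 mA, V_CE ≈ 2.2 V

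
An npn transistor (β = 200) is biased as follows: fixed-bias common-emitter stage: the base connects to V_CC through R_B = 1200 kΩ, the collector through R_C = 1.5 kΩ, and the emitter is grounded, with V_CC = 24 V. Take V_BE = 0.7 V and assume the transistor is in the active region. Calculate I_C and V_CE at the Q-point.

Base loop: V_CC = I_B·R_B + V_BE, so I_B = (24 − 0.7)/1200 kΩ = 0.0194 mA.
In the active region I_C = β·I_B = 200 × 0.0194 = 3.88 mA.
Collector loop: V_CE = V_CC − I_C·R_C = 24 − 3.88×1.5 = 18.2 V.
Since V_CE = 18.2 V > V_CE(sat) ≈ 0.2 V, the transistor is in the active region as assumed.

I_C ≈ 3.9 mA, V_CE ≈ 18 V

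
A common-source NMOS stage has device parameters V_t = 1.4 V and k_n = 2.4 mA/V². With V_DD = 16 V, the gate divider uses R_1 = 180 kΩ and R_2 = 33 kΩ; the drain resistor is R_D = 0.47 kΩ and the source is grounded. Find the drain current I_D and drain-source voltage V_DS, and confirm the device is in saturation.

V_G = V_DD·R_2/(R_1+R_2) = 16×33/213 = 2.48 V. With the source grounded, V_GS = V_G = 2.48 V.
Assume saturation: I_D = (k_n/2)(V_GS − V_t)² = (2.4/2)×(2.48 − 1.4)² = 1.2×1.08² = 1.4 mA.
V_DS = V_DD − I_D·R_D = 16 − 1.4×0.47 = 15.3 V.
Saturation requires V_DS ≥ V_GS − V_t = 1.08 V; 15.3 ≥ 1.08 ✓.

I_D ≈ 1.4 mA, V_DS ≈ 15 V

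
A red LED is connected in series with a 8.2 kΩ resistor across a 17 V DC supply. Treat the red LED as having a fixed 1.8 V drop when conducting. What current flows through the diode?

I ≈ 1.9 mA

KVL around the loop: 17 = V_D + I·R = 1.8 + I × 8.2 kΩ.
So I = (17 − 1.8) / 8.2 kΩ = 15.2 / 8.2 = 1.85 mA.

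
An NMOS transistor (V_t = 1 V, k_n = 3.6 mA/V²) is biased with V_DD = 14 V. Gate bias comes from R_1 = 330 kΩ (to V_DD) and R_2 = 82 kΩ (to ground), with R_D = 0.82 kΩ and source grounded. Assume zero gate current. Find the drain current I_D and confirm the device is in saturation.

V_G = V_DD·R_2/(R_1+R_2) = 14×82/412 = 2.79 V. With the source grounded, V_GS = V_G = 2.79 V.
Assume saturation: I_D = (k_n/2)(V_GS − V_t)² = (3.6/2)×(2.79 − 1)² = 1.8×1.79² = 5.74 mA.
V_DS = V_DD − I_D·R_D = 14 − 5.74×0.82 = 9.29 V.
Saturation requires V_DS ≥ V_GS − V_t = 1.79 V; 9.29 ≥ 1.79 ✓.

I_D ≈ 5.7 mA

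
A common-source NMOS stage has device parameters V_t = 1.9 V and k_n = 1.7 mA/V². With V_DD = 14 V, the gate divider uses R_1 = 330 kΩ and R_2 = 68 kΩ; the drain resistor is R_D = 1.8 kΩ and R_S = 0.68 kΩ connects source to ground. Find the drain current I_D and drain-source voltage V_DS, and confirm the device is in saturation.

I_D ≈ 0.14 mA, V_DS ≈ 14 V

V_G = V_DD·R_2/(R_1+R_2) = 14×68/398 = 2.39 V.
Assume saturation: I_D = (k_n/2)(V_GS − V_t)² with V_GS = V_G − I_D·R_S = 2.39 − 0.68·I_D.
Substituting gives 0.393·I_D² − 1.57·I_D + 0.206 = 0, with roots I_D = 0.136 or 3.86 mA.
The root I_D = 3.86 mA gives V_GS = -0.23 V ≤ V_t, so take I_D = 0.136 mA.
Then V_GS = 2.3 V and V_DS = V_DD − I_D(R_D+R_S) = 14 − 0.136×2.48 = 13.7 V.
Saturation requires V_DS ≥ V_GS − V_t = 0.4 V; 13.7 ≥ 0.4 ✓.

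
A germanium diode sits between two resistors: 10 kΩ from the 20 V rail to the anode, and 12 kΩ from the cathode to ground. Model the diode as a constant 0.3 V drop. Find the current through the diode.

The two resistors are in series with the diode, so KVL gives 20 = I·10 + 0.3 + I·12.
I = (20 − 0.3) / (10 + 12) kΩ = 19.7 / 22 = 0.895 mA.

I ≈ 0.9 mA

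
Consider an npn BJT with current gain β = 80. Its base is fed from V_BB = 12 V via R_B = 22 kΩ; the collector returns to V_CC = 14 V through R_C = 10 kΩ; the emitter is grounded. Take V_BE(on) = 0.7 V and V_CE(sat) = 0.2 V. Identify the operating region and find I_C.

Assume active: I_B = (12 − 0.7)/22 = 0.514 mA, giving I_C = β·I_B = 41.1 mA.
But then V_CE = 14 − 41.1×10 = -397 V < V_CE(sat) = 0.2 V — impossible in the active region.
So the transistor is saturated. With V_CE = 0.2 V, I_C = (V_CC − 0.2)/R_C = 13.8/10 = 1.38 mA.
Check: β·I_B = 41.1 mA > I_C = 1.38 mA, confirming saturation.

saturation; I_C ≈ 1.4 mA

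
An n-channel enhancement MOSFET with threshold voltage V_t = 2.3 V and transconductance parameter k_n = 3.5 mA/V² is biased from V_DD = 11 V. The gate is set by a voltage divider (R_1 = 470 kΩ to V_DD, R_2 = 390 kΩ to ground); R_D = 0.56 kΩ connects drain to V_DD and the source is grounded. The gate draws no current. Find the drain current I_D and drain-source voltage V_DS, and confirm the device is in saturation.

I_D ≈ 13 mA, V_DS ≈ 3.9 V

V_G = V_DD·R_2/(R_1+R_2) = 11×390/860 = 4.99 V. With the source grounded, V_GS = V_G = 4.99 V.
Assume saturation: I_D = (k_n/2)(V_GS − V_t)² = (3.5/2)×(4.99 − 2.3)² = 1.75×2.69² = 12.6 mA.
V_DS = V_DD − I_D·R_D = 11 − 12.6×0.56 = 3.92 V.
Saturation requires V_DS ≥ V_GS − V_t = 2.69 V; 3.92 ≥ 2.69 ✓.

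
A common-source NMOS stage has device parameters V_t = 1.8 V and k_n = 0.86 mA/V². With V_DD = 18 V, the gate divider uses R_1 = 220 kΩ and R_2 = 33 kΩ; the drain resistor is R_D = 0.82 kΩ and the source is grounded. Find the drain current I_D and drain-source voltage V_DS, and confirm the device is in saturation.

I_D ≈ 0.13 mA, V_DS ≈ 18 V

V_G = V_DD·R_2/(R_1+R_2) = 18×33/253 = 2.35 V. With the source grounded, V_GS = V_G = 2.35 V.
Assume saturation: I_D = (k_n/2)(V_GS − V_t)² = (0.86/2)×(2.35 − 1.8)² = 0.43×0.548² = 0.129 mA.
V_DS = V_DD − I_D·R_D = 18 − 0.129×0.82 = 17.9 V.
Saturation requires V_DS ≥ V_GS − V_t = 0.548 V; 17.9 ≥ 0.548 ✓.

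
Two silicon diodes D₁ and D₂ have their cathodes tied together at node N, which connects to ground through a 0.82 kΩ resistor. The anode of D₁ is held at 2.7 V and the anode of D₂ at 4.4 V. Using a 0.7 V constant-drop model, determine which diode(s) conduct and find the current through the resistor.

Assume both conduct. Then node N would need to be at both 2.7−0.7 = 2 V and 4.4−0.7 = 3.7 V, which is impossible.
Assume only D₂ conducts: V_N = 4.4 − 0.7 = 3.7 V, so I_R = 3.7/0.82 = 4.51 mA.
Check D₁: its anode-to-cathode voltage is 2.7 − 3.7 = -1 V < 0.7 V, so it is off. The assumption is consistent.

Only D₂ conducts; I_R ≈ 4.5 mA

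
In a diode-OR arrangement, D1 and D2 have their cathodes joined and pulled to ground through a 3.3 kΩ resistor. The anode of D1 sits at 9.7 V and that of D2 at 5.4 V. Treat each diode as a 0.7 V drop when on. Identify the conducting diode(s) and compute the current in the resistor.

Assume both conduct. Then node N would need to be at both 9.7−0.7 = 9 V and 5.4−0.7 = 4.7 V, which is impossible.
Assume only D1 conducts: V_N = 9.7 − 0.7 = 9 V, so I_R = 9/3.3 = 2.73 mA.
Check D2: its anode-to-cathode voltage is 5.4 − 9 = -3.6 V < 0.7 V, so it is off. The assumption is consistent.

Only D1 conducts; I_R ≈ 2.7 mA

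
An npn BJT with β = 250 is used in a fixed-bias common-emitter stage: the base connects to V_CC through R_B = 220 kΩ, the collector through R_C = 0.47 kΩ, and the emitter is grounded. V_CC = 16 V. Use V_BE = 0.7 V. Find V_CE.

V_CE ≈ 7.8 V

Base loop: V_CC = I_B·R_B + V_BE, so I_B = (16 − 0.7)/220 kΩ = 0.0695 mA.
In the active region I_C = β·I_B = 250 × 0.0695 = 17.4 mA.
Collector loop: V_CE = V_CC − I_C·R_C = 16 − 17.4×0.47 = 7.83 V.
Since V_CE = 7.83 V > V_CE(sat) ≈ 0.2 V, the transistor is in the active region as assumed.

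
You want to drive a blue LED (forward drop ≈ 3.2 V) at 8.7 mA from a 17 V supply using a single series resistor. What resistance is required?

R ≈ 1.6 kΩ

The resistor drops V_S − V_D = 17 − 3.2 = 13.8 V at 8.7 mA.
R = 13.8 V / 8.7 mA = 1.59 kΩ.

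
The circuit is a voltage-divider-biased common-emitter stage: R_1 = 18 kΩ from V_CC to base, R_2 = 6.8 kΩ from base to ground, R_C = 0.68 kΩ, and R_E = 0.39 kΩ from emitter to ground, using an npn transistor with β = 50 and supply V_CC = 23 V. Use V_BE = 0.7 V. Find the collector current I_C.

I_C ≈ 11 mA

Thevenize the base divider: V_Th = V_CC·R_2/(R_1+R_2) = 23×6.8/24.8 = 6.31 V, R_Th = R_1‖R_2 = 4.94 kΩ.
Base-emitter loop: V_Th = I_B·R_Th + V_BE + (β+1)I_B·R_E, so I_B = (6.31 − 0.7) / (4.94 + 51×0.39) = 0.226 mA.
I_C = β·I_B = 50×0.226 = 11.3 mA, and I_E = (β+1)I_B = 11.5 mA.
V_CE = V_CC − I_C·R_C − I_E·R_E = 23 − 11.3×0.68 − 11.5×0.39 = 10.8 V.
V_CE = 10.8 V > 0.2 V confirms active-region operation.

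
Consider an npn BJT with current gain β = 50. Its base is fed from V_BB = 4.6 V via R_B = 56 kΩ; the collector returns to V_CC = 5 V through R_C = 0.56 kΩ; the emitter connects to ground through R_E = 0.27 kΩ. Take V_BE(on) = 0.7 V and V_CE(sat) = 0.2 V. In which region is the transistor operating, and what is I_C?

active; I_C ≈ 2.8 mA

Assume active. Base-emitter loop: I_B = (V_BB − V_BE)/(R_B + (β+1)R_E) = (4.6 − 0.7)/(56 + 51×0.27) = 0.0559 mA.
I_C = β·I_B = 50×0.0559 = 2.79 mA.
V_CE = V_CC − I_C·R_C − I_E·R_E = 5 − 2.79×0.56 − 2.85×0.27 = 2.67 V > V_CE(sat), so the active-region assumption holds.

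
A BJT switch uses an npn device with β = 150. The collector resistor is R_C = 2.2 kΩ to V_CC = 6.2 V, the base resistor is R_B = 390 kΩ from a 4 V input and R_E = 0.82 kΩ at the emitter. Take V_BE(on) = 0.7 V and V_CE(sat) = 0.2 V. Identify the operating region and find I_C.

active; I_C ≈ 0.96 mA

Assume active. Base-emitter loop: I_B = (V_BB − V_BE)/(R_B + (β+1)R_E) = (4 − 0.7)/(390 + 151×0.82) = 0.00642 mA.
I_C = β·I_B = 150×0.00642 = 0.963 mA.
V_CE = V_CC − I_C·R_C − I_E·R_E = 6.2 − 0.963×2.2 − 0.97×0.82 = 3.29 V > V_CE(sat), so the active-region assumption holds.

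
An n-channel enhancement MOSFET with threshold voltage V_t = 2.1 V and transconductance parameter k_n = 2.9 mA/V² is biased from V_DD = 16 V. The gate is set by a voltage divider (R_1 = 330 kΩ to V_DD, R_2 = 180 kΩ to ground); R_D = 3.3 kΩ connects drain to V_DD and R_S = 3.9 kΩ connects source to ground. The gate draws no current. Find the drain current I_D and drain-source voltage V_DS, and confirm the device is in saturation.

I_D ≈ 0.73 mA, V_DS ≈ 11 V

V_G = V_DD·R_2/(R_1+R_2) = 16×180/510 = 5.65 V.
Assume saturation: I_D = (k_n/2)(V_GS − V_t)² with V_GS = V_G − I_D·R_S = 5.65 − 3.9·I_D.
Substituting gives 22.1·I_D² − 41.1·I_D + 18.2 = 0, with roots I_D = 0.728 or 1.14 mA.
The root I_D = 1.14 mA gives V_GS = 1.21 V ≤ V_t, so take I_D = 0.728 mA.
Then V_GS = 2.81 V and V_DS = V_DD − I_D(R_D+R_S) = 16 − 0.728×7.2 = 10.8 V.
Saturation requires V_DS ≥ V_GS − V_t = 0.708 V; 10.8 ≥ 0.708 ✓.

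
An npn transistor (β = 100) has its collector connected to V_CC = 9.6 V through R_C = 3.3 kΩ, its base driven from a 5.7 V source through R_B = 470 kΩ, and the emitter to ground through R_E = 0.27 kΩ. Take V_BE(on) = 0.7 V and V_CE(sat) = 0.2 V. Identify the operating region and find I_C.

active; I_C ≈ 1 mA

Assume active. Base-emitter loop: I_B = (V_BB − V_BE)/(R_B + (β+1)R_E) = (5.7 − 0.7)/(470 + 101×0.27) = 0.0101 mA.
I_C = β·I_B = 100×0.0101 = 1.01 mA.
V_CE = V_CC − I_C·R_C − I_E·R_E = 9.6 − 1.01×3.3 − 1.02×0.27 = 6.01 V > V_CE(sat), so the active-region assumption holds.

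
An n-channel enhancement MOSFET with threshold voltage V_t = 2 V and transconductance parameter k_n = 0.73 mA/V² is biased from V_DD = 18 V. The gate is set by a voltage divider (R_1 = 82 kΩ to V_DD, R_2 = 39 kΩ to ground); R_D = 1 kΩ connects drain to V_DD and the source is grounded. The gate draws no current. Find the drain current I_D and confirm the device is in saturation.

I_D ≈ 5.3 mA

V_G = V_DD·R_2/(R_1+R_2) = 18×39/121 = 5.8 V. With the source grounded, V_GS = V_G = 5.8 V.
Assume saturation: I_D = (k_n/2)(V_GS − V_t)² = (0.73/2)×(5.8 − 2)² = 0.365×3.8² = 5.28 mA.
V_DS = V_DD − I_D·R_D = 18 − 5.28×1 = 12.7 V.
Saturation requires V_DS ≥ V_GS − V_t = 3.8 V; 12.7 ≥ 3.8 ✓.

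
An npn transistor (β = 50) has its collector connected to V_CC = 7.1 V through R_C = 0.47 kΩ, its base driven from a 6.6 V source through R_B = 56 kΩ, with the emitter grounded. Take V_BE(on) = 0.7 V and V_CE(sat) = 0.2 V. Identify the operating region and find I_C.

Assume active. Base-emitter loop: I_B = (V_BB − V_BE)/R_B = (6.6 − 0.7)/56 = 0.105 mA.
I_C = β·I_B = 50×0.105 = 5.27 mA.
V_CE = V_CC − I_C·R_C = 7.1 − 5.27×0.47 = 4.62 V > V_CE(sat), so the active-region assumption holds.

active; I_C ≈ 5.3 mA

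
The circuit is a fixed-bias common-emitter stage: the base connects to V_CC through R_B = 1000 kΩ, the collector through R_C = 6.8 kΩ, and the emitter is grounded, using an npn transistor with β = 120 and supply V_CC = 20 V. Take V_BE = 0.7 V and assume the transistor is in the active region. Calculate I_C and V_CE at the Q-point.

Base loop: V_CC = I_B·R_B + V_BE, so I_B = (20 − 0.7)/1000 kΩ = 0.0193 mA.
In the active region I_C = β·I_B = 120 × 0.0193 = 2.32 mA.
Collector loop: V_CE = V_CC − I_C·R_C = 20 − 2.32×6.8 = 4.25 V.
Since V_CE = 4.25 V > V_CE(sat) ≈ 0.2 V, the transistor is in the active region as assumed.

I_C ≈ 2.3 mA, V_CE ≈ 4.3 V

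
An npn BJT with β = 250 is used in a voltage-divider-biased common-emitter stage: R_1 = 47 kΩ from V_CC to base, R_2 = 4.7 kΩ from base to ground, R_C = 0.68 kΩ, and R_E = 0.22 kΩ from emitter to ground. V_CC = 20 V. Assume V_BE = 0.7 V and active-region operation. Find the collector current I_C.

I_C ≈ 4.7 mA

Thevenize the base divider: V_Th = V_CC·R_2/(R_1+R_2) = 20×4.7/51.7 = 1.82 V, R_Th = R_1‖R_2 = 4.27 kΩ.
Base-emitter loop: V_Th = I_B·R_Th + V_BE + (β+1)I_B·R_E, so I_B = (1.82 − 0.7) / (4.27 + 251×0.22) = 0.0188 mA.
I_C = β·I_B = 250×0.0188 = 4.7 mA, and I_E = (β+1)I_B = 4.72 mA.
V_CE = V_CC − I_C·R_C − I_E·R_E = 20 − 4.7×0.68 − 4.72×0.22 = 15.8 V.
V_CE = 15.8 V > 0.2 V confirms active-region operation.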